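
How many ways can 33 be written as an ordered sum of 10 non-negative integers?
C(33+10-1, 10-1) = C(42, 9) = 445891810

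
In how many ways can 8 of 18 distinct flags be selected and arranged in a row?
P(18,8) = 18!/(18-8)! = 1764322560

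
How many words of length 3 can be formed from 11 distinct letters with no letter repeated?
P(11,3) = 11!/(11-3)! = 990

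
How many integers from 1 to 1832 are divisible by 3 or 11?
⌊1832/3⌋ + ⌊1832/11⌋ - ⌊1832/33⌋ = 610 + 166 - 55 = 721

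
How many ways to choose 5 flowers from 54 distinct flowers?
C(54,5) = 54!/(5!×49!) = 3162510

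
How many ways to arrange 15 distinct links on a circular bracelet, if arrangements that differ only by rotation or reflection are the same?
(15-1)!/2 = 87178291200/2 = 43589145600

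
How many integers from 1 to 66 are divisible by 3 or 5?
⌊66/3⌋ + ⌊66/5⌋ - ⌊66/15⌋ = 22 + 13 - 4 = 31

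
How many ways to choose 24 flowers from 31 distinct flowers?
C(31,24) = 31!/(24!×7!) = 2629575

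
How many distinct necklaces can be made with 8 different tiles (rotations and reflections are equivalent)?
(8-1)!/2 = 5040/2 = 2520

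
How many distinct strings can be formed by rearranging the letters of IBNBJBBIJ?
9! / (1! × 2! × 4! × 2!) = 3780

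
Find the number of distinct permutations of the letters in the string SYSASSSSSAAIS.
13! / (1! × 8! × 1! × 3!) = 25740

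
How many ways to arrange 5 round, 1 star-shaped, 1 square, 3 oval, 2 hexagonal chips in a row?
12! / (5! × 1! × 1! × 3! × 2!) = 332640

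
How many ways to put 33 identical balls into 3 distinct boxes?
C(33+3-1, 3-1) = C(35, 2) = 595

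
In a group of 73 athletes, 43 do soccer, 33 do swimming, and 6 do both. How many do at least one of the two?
|A∪B| = |A| + |B| - |A∩B| = 43 + 33 - 6 = 70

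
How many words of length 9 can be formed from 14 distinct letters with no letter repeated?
P(14,9) = 14!/(14-9)! = 726485760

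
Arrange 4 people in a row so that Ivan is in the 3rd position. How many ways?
Fix one position: (4-1)! = 6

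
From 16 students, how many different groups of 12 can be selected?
C(16,12) = 16!/(12!×4!) = 1820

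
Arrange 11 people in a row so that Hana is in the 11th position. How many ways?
Fix one position: (11-1)! = 3628800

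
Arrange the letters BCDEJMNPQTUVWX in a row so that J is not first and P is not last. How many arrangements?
By inclusion-exclusion: 14! - 2×(14-1)! + (14-2)! = 87178291200 - 12454041600 + 479001600 = 75203251200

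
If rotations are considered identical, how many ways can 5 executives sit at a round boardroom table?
Circular: fix one position, arrange the rest. (5-1)! = 24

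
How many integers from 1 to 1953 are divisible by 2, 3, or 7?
⌊1953/2⌋+⌊1953/3⌋+⌊1953/7⌋ - ⌊1953/6⌋-⌊1953/14⌋-⌊1953/21⌋ + ⌊1953/42⌋ = 976+651+279 - 325-139-93 + 46 = 1395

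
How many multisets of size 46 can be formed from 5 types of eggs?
C(46+5-1, 5-1) = C(50, 4) = 230300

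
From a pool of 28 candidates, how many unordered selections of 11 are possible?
C(28,11) = 28!/(11!×17!) = 21474180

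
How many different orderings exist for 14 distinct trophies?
14! = 87178291200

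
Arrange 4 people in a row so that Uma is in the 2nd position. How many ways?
Fix one position: (4-1)! = 6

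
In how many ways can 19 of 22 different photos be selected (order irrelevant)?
C(22,19) = 22!/(19!×3!) = 1540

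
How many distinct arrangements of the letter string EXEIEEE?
7! / (5! × 1! × 1!) = 42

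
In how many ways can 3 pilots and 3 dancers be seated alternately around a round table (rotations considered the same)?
Fix one of the pilots: (3-1)! ways for the remaining pilots, × 3! ways for the dancers = 2 × 6 = 12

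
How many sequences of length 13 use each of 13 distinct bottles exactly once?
13! = 6227020800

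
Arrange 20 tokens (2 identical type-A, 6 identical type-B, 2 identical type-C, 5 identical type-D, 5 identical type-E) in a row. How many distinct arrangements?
20! / (2! × 6! × 2! × 5! × 5!) = 58663725120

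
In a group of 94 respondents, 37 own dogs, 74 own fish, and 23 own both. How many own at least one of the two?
|A∪B| = |A| + |B| - |A∩B| = 37 + 74 - 23 = 88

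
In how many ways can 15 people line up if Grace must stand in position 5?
Fix one position: (15-1)! = 87178291200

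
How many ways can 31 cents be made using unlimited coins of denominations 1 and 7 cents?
Coefficient of x^31 in 1/(1-x^1) · 1/(1-x^7). Use j coins of 7 for j = 0..⌊31/7⌋ = 4, the rest in 1s: 4 + 1 = 5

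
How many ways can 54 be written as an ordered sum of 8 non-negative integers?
C(54+8-1, 8-1) = C(61, 7) = 436270780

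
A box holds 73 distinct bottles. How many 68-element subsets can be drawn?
C(73,68) = 73!/(68!×5!) = 15020334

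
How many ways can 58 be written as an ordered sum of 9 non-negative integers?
C(58+9-1, 9-1) = C(66, 8) = 5743572120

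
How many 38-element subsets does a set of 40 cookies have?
C(40,38) = 40!/(38!×2!) = 780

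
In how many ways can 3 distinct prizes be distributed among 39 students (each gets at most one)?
P(39,3) = 39!/(39-3)! = 54834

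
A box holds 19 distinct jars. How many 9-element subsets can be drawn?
C(19,9) = 19!/(9!×10!) = 92378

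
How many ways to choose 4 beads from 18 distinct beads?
C(18,4) = 18!/(4!×14!) = 3060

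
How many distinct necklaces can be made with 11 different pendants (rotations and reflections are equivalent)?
(11-1)!/2 = 3628800/2 = 1814400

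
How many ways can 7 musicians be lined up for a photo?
7! = 5040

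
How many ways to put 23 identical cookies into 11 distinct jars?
C(23+11-1, 11-1) = C(33, 10) = 92561040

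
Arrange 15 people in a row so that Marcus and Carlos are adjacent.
Treat as block: (15-1)! × 2! = 87178291200 × 2 = 174356582400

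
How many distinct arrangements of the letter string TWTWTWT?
7! / (3! × 4!) = 35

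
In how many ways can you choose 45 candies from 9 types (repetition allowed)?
C(45+9-1, 9-1) = C(53, 8) = 886322710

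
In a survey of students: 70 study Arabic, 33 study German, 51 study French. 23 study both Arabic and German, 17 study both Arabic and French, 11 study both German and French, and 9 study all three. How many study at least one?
|A∪B∪C| = 70+33+51-23-17-11+9 = 112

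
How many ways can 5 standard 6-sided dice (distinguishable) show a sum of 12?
Coefficient of x^12 in (x + x² + ... + x^6)^5. By inclusion-exclusion on dice exceeding 6: Σ_j (-1)^j C(5,j)·C(12-1-6j, 4) = C(5,0)·C(11,4) - C(5,1)·C(5,4) = 1·330 - 5·5 = 305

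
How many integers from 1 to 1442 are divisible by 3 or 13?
⌊1442/3⌋ + ⌊1442/13⌋ - ⌊1442/39⌋ = 480 + 110 - 36 = 554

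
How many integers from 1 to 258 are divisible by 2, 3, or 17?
⌊258/2⌋+⌊258/3⌋+⌊258/17⌋ - ⌊258/6⌋-⌊258/34⌋-⌊258/51⌋ + ⌊258/102⌋ = 129+86+15 - 43-7-5 + 2 = 177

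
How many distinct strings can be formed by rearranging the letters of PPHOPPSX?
8! / (1! × 1! × 4! × 1! × 1!) = 1680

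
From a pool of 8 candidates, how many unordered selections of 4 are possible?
C(8,4) = 8!/(4!×4!) = 70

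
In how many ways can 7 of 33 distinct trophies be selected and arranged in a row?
P(33,7) = 33!/(33-7)! = 21531121920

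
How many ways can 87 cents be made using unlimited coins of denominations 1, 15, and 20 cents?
Coefficient of x^87 in 1/(1-x^1) · 1/(1-x^15) · 1/(1-x^20). Case on j = number of 20-cent coins (j = 0..4); remainder r = 87 - 20j is made from {1,15} in ⌊r/15⌋+1 ways. r = 87, 67, 47, 27, 7 → 6 + 5 + 4 + 2 + 1 = 18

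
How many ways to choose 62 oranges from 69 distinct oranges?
C(69,62) = 69!/(62!×7!) = 1078897248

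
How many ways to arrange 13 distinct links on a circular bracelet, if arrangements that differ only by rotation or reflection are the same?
(13-1)!/2 = 479001600/2 = 239500800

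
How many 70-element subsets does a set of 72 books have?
C(72,70) = 72!/(70!×2!) = 2556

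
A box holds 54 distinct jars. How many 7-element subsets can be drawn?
C(54,7) = 54!/(7!×47!) = 177100560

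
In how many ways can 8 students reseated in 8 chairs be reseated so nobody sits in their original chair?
!8 = Σ_{j=0}^{8} (-1)^j·8!/j! = 40320 - 40320 + 20160 - 6720 + 1680 - 336 + 56 - 8 + 1 = 14833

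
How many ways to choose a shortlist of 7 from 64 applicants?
C(64,7) = 64!/(7!×57!) = 621216192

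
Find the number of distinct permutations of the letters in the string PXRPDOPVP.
9! / (1! × 4! × 1! × 1! × 1! × 1!) = 15120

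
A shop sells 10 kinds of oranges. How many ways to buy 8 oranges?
C(8+10-1, 10-1) = C(17, 9) = 24310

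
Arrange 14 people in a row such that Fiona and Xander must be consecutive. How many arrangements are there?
Treat the 2 as one block: (14-2+1)! × 2! = 6227020800 × 2 = 12454041600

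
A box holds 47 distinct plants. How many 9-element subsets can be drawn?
C(47,9) = 47!/(9!×38!) = 1362649145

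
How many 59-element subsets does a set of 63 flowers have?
C(63,59) = 63!/(59!×4!) = 595665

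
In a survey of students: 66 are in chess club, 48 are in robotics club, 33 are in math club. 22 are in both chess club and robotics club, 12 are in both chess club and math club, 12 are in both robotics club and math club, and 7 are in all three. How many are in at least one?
|A∪B∪C| = 66+48+33-22-12-12+7 = 108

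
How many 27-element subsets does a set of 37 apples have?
C(37,27) = 37!/(27!×10!) = 348330136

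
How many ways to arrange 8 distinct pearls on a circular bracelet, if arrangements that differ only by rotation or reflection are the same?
(8-1)!/2 = 5040/2 = 2520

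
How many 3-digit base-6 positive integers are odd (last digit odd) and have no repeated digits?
Last∈{1,3,5}. Last=0: 0. Last nonzero: 3×4×P(4,1) = 48. Total = 48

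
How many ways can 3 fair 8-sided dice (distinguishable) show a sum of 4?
Coefficient of x^4 in (x + x² + ... + x^8)^3. By inclusion-exclusion on dice exceeding 8: Σ_j (-1)^j C(3,j)·C(4-1-8j, 2) = C(3,0)·C(3,2) = 1·3 = 3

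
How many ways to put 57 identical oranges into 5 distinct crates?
C(57+5-1, 5-1) = C(61, 4) = 521855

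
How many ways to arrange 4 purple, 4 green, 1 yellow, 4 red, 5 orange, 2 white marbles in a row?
20! / (4! × 4! × 1! × 4! × 5! × 2!) = 733296564000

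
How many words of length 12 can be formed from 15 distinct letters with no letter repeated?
P(15,12) = 15!/(15-12)! = 217945728000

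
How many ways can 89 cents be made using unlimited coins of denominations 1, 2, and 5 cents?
Coefficient of x^89 in 1/(1-x^1) · 1/(1-x^2) · 1/(1-x^5). Case on j = number of 5-cent coins (j = 0..17); remainder r = 89 - 5j is made from {1,2} in ⌊r/2⌋+1 ways. r = 89, 84, 79, 74, 69, 64, 59, 54, 49, 44, 39, 34, 29, 24, 19, 14, 9, 4 → 45 + 43 + 40 + 38 + 35 + 33 + 30 + 28 + 25 + 23 + 20 + 18 + 15 + 13 + 10 + 8 + 5 + 3 = 432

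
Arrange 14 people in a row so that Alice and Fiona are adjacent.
Treat as block: (14-1)! × 2! = 6227020800 × 2 = 12454041600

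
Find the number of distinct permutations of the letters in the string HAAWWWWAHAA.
11! / (5! × 4! × 2!) = 6930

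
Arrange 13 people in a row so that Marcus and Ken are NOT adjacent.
Total - adjacent = 13! - (13-1)!×2 = 6227020800 - 958003200 = 5269017600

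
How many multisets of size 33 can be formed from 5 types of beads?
C(33+5-1, 5-1) = C(37, 4) = 66045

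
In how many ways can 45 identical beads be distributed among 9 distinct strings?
C(45+9-1, 9-1) = C(53, 8) = 886322710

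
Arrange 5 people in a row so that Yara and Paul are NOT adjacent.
Total - adjacent = 5! - (5-1)!×2 = 120 - 48 = 72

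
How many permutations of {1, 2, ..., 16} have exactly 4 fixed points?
Choose the 4 fixed points C(16,4) = 1820, derange the rest: !12 = Σ_{j=0}^{12} (-1)^j·12!/j! = 479001600 - 479001600 + 239500800 - 79833600 + 19958400 - 3991680 + 665280 - 95040 + 11880 - 1320 + 132 - 12 + 1 = 176214841. Product = 1820 × 176214841 = 320711010620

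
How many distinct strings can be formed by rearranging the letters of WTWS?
4! / (1! × 1! × 2!) = 12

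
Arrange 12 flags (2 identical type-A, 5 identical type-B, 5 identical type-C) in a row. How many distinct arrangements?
12! / (2! × 5! × 5!) = 16632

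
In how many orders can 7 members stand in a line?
7! = 5040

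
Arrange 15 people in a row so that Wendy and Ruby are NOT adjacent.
Total - adjacent = 15! - (15-1)!×2 = 1307674368000 - 174356582400 = 1133317785600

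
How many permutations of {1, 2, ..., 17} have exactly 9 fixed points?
Choose the 9 fixed points C(17,9) = 24310, derange the rest: !8 = Σ_{j=0}^{8} (-1)^j·8!/j! = 40320 - 40320 + 20160 - 6720 + 1680 - 336 + 56 - 8 + 1 = 14833. Product = 24310 × 14833 = 360590230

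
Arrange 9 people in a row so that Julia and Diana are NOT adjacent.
Total - adjacent = 9! - (9-1)!×2 = 362880 - 80640 = 282240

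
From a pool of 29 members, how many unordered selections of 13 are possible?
C(29,13) = 29!/(13!×16!) = 67863915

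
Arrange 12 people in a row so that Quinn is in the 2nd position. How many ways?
Fix one position: (12-1)! = 39916800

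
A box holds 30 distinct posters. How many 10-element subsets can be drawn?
C(30,10) = 30!/(10!×20!) = 30045015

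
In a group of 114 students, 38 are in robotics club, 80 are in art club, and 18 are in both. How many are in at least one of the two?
|A∪B| = |A| + |B| - |A∩B| = 38 + 80 - 18 = 100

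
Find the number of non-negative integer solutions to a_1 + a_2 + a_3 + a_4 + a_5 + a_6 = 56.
C(56+6-1, 6-1) = C(61, 5) = 5949147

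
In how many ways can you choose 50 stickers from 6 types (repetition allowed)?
C(50+6-1, 6-1) = C(55, 5) = 3478761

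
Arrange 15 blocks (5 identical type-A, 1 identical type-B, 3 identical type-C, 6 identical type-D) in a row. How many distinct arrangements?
15! / (5! × 1! × 3! × 6!) = 2522520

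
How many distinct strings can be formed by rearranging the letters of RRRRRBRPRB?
10! / (2! × 1! × 7!) = 360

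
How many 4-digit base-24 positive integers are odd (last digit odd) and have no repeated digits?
Last∈{1,3,5,7,9,11,13,15,17,19,21,23}. Last=0: 0. Last nonzero: 12×22×P(22,2) = 121968. Total = 121968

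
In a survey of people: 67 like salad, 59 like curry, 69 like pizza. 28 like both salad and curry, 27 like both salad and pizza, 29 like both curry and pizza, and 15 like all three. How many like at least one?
|A∪B∪C| = 67+59+69-28-27-29+15 = 126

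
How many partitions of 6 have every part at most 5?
Let r_j(i) = number of partitions of i into parts ≤ j, for i = 0..6. r_1(i) = 1 for all i; r_j(i) = r_{j-1}(i) + r_j(i-j). Rows j = 2..5: ≤2: 1 1 2 2 3 3 4; ≤3: 1 1 2 3 4 5 7; ≤4: 1 1 2 3 5 6 9; ≤5: 1 1 2 3 5 7 10. r_5(6) = 10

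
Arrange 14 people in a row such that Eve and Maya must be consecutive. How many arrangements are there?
Treat the 2 as one block: (14-2+1)! × 2! = 6227020800 × 2 = 12454041600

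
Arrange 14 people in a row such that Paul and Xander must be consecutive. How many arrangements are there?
Treat the 2 as one block: (14-2+1)! × 2! = 6227020800 × 2 = 12454041600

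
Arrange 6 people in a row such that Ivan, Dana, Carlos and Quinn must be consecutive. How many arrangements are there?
Treat the 4 as one block: (6-4+1)! × 4! = 6 × 24 = 144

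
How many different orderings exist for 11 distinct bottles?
11! = 39916800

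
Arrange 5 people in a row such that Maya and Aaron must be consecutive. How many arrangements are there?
Treat the 2 as one block: (5-2+1)! × 2! = 24 × 2 = 48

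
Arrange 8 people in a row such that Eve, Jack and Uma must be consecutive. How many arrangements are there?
Treat the 3 as one block: (8-3+1)! × 3! = 720 × 6 = 4320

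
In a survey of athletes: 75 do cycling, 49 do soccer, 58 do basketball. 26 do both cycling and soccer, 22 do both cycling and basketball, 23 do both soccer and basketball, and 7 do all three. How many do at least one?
|A∪B∪C| = 75+49+58-26-22-23+7 = 118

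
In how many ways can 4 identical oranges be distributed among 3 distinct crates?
C(4+3-1, 3-1) = C(6, 2) = 15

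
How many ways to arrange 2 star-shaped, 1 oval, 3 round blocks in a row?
6! / (2! × 1! × 3!) = 60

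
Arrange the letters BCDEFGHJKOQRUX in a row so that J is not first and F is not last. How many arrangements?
By inclusion-exclusion: 14! - 2×(14-1)! + (14-2)! = 87178291200 - 12454041600 + 479001600 = 75203251200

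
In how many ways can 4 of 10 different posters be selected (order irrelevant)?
C(10,4) = 10!/(4!×6!) = 210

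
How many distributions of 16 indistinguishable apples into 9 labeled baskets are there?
C(16+9-1, 9-1) = C(24, 8) = 735471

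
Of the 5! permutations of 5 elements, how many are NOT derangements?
Complement of the derangements. !5 = Σ_{j=0}^{5} (-1)^j·5!/j! = 120 - 120 + 60 - 20 + 5 - 1 = 44. 5! - !5 = 120 - 44 = 76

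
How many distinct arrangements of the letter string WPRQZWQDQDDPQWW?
15! / (3! × 4! × 2! × 4! × 1! × 1!) = 189189000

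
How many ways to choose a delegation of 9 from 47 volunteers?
C(47,9) = 47!/(9!×38!) = 1362649145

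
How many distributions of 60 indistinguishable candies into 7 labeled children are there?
C(60+7-1, 7-1) = C(66, 6) = 90858768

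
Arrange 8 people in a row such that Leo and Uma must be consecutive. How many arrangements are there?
Treat the 2 as one block: (8-2+1)! × 2! = 5040 × 2 = 10080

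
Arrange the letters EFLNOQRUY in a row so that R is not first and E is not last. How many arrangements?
By inclusion-exclusion: 9! - 2×(9-1)! + (9-2)! = 362880 - 80640 + 5040 = 287280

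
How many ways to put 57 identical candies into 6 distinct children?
C(57+6-1, 6-1) = C(62, 5) = 6471002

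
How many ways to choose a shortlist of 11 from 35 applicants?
C(35,11) = 35!/(11!×24!) = 417225900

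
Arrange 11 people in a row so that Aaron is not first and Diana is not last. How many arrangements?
By inclusion-exclusion: 11! - 2×(11-1)! + (11-2)! = 39916800 - 7257600 + 362880 = 33022080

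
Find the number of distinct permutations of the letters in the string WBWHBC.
6! / (1! × 2! × 1! × 2!) = 180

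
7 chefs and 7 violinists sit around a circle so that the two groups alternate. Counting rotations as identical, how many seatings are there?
Fix one of the chefs: (7-1)! ways for the remaining chefs, × 7! ways for the violinists = 720 × 5040 = 3628800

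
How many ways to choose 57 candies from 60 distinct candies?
C(60,57) = 60!/(57!×3!) = 34220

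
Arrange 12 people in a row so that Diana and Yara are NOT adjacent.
Total - adjacent = 12! - (12-1)!×2 = 479001600 - 79833600 = 399168000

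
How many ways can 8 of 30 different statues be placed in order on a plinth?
P(30,8) = 30!/(30-8)! = 235989936000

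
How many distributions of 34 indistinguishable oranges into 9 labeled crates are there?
C(34+9-1, 9-1) = C(42, 8) = 118030185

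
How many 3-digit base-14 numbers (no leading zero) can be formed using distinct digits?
First digit: 13 choices (nonzero). Then descending: 13 × 13 × 12 = 2028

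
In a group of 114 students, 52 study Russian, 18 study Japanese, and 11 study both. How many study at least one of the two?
|A∪B| = |A| + |B| - |A∩B| = 52 + 18 - 11 = 59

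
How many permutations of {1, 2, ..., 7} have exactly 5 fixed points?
Choose the 5 fixed points C(7,5) = 21, derange the rest: !2 = Σ_{j=0}^{2} (-1)^j·2!/j! = 2 - 2 + 1 = 1. Product = 21 × 1 = 21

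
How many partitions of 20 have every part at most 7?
Let r_j(i) = number of partitions of i into parts ≤ j, for i = 0..20. r_1(i) = 1 for all i; r_j(i) = r_{j-1}(i) + r_j(i-j). Rows j = 2..7: ≤2: 1 1 2 2 3 3 4 4 5 5 6 6 7 7 8 8 9 9 10 10 11; ≤3: 1 1 2 3 4 5 7 8 10 12 14 16 19 21 24 27 30 33 37 40 44; ≤4: 1 1 2 3 5 6 9 11 15 18 23 27 34 39 47 54 64 72 84 94 108; ≤5: 1 1 2 3 5 7 10 13 18 23 30 37 47 57 70 84 101 119 141 164 192; ≤6: 1 1 2 3 5 7 11 14 20 26 35 44 58 71 90 110 136 163 199 235 282; ≤7: 1 1 2 3 5 7 11 15 21 28 38 49 65 82 105 131 164 201 248 300 364. r_7(20) = 364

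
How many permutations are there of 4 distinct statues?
4! = 24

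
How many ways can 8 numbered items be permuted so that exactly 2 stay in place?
Choose the 2 fixed points C(8,2) = 28, derange the rest: !6 = Σ_{j=0}^{6} (-1)^j·6!/j! = 720 - 720 + 360 - 120 + 30 - 6 + 1 = 265. Product = 28 × 265 = 7420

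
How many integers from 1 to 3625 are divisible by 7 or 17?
⌊3625/7⌋ + ⌊3625/17⌋ - ⌊3625/119⌋ = 517 + 213 - 30 = 700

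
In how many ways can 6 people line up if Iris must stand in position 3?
Fix one position: (6-1)! = 120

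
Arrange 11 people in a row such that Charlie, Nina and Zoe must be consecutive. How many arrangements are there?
Treat the 3 as one block: (11-3+1)! × 3! = 362880 × 6 = 2177280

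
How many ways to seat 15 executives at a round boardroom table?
Circular: fix one position, arrange the rest. (15-1)! = 87178291200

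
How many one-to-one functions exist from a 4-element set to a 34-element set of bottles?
P(34,4) = 34!/(34-4)! = 1113024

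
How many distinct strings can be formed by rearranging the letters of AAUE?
4! / (2! × 1! × 1!) = 12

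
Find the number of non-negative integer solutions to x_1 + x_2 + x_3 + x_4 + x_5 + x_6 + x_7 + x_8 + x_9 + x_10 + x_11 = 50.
C(50+11-1, 11-1) = C(60, 10) = 75394027566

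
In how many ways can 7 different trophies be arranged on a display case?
7! = 5040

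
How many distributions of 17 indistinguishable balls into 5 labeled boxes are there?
C(17+5-1, 5-1) = C(21, 4) = 5985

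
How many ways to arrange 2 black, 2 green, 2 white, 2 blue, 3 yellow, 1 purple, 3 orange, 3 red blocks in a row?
18! / (2! × 2! × 2! × 2! × 3! × 1! × 3! × 3!) = 1852538688000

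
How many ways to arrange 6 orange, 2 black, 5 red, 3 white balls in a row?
16! / (6! × 2! × 5! × 3!) = 20180160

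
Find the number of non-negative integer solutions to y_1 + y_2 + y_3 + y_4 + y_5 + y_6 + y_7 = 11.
C(11+7-1, 7-1) = C(17, 6) = 12376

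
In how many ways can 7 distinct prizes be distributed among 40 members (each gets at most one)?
P(40,7) = 40!/(40-7)! = 93963542400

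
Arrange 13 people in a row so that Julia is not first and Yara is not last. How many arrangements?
By inclusion-exclusion: 13! - 2×(13-1)! + (13-2)! = 6227020800 - 958003200 + 39916800 = 5308934400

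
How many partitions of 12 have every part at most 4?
Let r_j(i) = number of partitions of i into parts ≤ j, for i = 0..12. r_1(i) = 1 for all i; r_j(i) = r_{j-1}(i) + r_j(i-j). Rows j = 2..4: ≤2: 1 1 2 2 3 3 4 4 5 5 6 6 7; ≤3: 1 1 2 3 4 5 7 8 10 12 14 16 19; ≤4: 1 1 2 3 5 6 9 11 15 18 23 27 34. r_4(12) = 34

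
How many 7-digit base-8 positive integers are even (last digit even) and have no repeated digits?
Last∈{0,2,4,6}. Last=0: 5040. Last nonzero: 3×6×P(6,5) = 12960. Total = 18000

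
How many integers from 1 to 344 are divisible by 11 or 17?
⌊344/11⌋ + ⌊344/17⌋ - ⌊344/187⌋ = 31 + 20 - 1 = 50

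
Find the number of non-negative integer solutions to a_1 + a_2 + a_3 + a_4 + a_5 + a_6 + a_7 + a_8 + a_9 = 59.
C(59+9-1, 9-1) = C(67, 8) = 6522361560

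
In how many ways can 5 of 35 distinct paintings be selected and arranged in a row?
P(35,5) = 35!/(35-5)! = 38955840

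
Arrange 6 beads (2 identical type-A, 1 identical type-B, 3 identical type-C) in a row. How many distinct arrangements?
6! / (2! × 1! × 3!) = 60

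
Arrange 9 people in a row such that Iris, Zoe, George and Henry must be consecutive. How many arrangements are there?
Treat the 4 as one block: (9-4+1)! × 4! = 720 × 24 = 17280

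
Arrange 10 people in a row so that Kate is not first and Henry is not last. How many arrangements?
By inclusion-exclusion: 10! - 2×(10-1)! + (10-2)! = 3628800 - 725760 + 40320 = 2943360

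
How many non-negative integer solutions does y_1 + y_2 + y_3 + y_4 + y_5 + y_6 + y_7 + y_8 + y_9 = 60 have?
C(60+9-1, 9-1) = C(68, 8) = 7392009768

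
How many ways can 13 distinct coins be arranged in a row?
13! = 6227020800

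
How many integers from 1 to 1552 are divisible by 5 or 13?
⌊1552/5⌋ + ⌊1552/13⌋ - ⌊1552/65⌋ = 310 + 119 - 23 = 406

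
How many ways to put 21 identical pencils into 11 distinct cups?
C(21+11-1, 11-1) = C(31, 10) = 44352165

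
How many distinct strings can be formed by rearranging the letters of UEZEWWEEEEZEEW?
14! / (3! × 8! × 2! × 1!) = 180180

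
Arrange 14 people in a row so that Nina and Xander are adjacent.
Treat as block: (14-1)! × 2! = 6227020800 × 2 = 12454041600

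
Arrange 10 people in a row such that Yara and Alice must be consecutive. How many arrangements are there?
Treat the 2 as one block: (10-2+1)! × 2! = 362880 × 2 = 725760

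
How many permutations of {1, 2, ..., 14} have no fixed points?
!14 = Σ_{j=0}^{14} (-1)^j·14!/j! = 87178291200 - 87178291200 + 43589145600 - 14529715200 + 3632428800 - 726485760 + 121080960 - 17297280 + 2162160 - 240240 + 24024 - 2184 + 182 - 14 + 1 = 32071101049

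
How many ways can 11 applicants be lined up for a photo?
11! = 39916800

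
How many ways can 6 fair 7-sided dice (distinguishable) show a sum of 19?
Coefficient of x^19 in (x + x² + ... + x^7)^6. By inclusion-exclusion on dice exceeding 7: Σ_j (-1)^j C(6,j)·C(19-1-7j, 5) = C(6,0)·C(18,5) - C(6,1)·C(11,5) = 1·8568 - 6·462 = 5796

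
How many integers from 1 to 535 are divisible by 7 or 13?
⌊535/7⌋ + ⌊535/13⌋ - ⌊535/91⌋ = 76 + 41 - 5 = 112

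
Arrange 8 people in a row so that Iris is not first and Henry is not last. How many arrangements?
By inclusion-exclusion: 8! - 2×(8-1)! + (8-2)! = 40320 - 10080 + 720 = 30960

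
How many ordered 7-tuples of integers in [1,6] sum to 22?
Coefficient of x^22 in (x + x² + ... + x^6)^7. By inclusion-exclusion on dice exceeding 6: Σ_j (-1)^j C(7,j)·C(22-1-6j, 6) = C(7,0)·C(21,6) - C(7,1)·C(15,6) + C(7,2)·C(9,6) = 1·54264 - 7·5005 + 21·84 = 20993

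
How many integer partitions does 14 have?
Pentagonal recurrence p(n) = p(n-1) + p(n-2) - p(n-5) - p(n-7) + p(n-12) + p(n-15) - ... gives p(0..13) = 1, 1, 2, 3, 5, 7, 11, 15, 22, 30, 42, 56, 77, 101. p(14) = p(13) + p(12) - p(9) - p(7) + p(2) = 101 + 77 - 30 - 15 + 2 = 135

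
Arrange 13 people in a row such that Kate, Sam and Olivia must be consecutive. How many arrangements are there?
Treat the 3 as one block: (13-3+1)! × 3! = 39916800 × 6 = 239500800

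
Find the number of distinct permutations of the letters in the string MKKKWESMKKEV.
12! / (2! × 1! × 1! × 5! × 1! × 2!) = 997920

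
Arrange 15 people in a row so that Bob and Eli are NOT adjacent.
Total - adjacent = 15! - (15-1)!×2 = 1307674368000 - 174356582400 = 1133317785600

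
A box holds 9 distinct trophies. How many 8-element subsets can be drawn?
C(9,8) = 9!/(8!×1!) = 9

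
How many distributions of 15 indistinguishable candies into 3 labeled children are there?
C(15+3-1, 3-1) = C(17, 2) = 136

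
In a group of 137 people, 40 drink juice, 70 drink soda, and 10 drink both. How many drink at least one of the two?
|A∪B| = |A| + |B| - |A∩B| = 40 + 70 - 10 = 100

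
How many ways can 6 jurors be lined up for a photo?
6! = 720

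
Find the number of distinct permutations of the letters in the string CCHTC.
5! / (1! × 3! × 1!) = 20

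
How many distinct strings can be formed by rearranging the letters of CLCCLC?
6! / (2! × 4!) = 15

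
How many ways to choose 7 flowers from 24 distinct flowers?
C(24,7) = 24!/(7!×17!) = 346104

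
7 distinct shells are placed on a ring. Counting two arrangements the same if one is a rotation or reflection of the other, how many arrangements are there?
(7-1)!/2 = 720/2 = 360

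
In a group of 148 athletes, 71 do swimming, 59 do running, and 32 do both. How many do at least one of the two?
|A∪B| = |A| + |B| - |A∩B| = 71 + 59 - 32 = 98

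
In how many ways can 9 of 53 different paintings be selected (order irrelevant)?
C(53,9) = 53!/(9!×44!) = 4431613550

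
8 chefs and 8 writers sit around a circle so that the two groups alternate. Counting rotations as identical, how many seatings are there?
Fix one of the chefs: (8-1)! ways for the remaining chefs, × 8! ways for the writers = 5040 × 40320 = 203212800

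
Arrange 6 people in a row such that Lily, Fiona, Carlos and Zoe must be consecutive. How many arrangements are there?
Treat the 4 as one block: (6-4+1)! × 4! = 6 × 24 = 144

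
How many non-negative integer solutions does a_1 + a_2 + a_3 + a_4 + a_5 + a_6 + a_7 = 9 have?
C(9+7-1, 7-1) = C(15, 6) = 5005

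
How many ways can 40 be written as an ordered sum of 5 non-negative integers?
C(40+5-1, 5-1) = C(44, 4) = 135751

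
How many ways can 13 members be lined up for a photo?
13! = 6227020800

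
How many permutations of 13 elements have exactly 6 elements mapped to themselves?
Choose the 6 fixed points C(13,6) = 1716, derange the rest: !7 = Σ_{j=0}^{7} (-1)^j·7!/j! = 5040 - 5040 + 2520 - 840 + 210 - 42 + 7 - 1 = 1854. Product = 1716 × 1854 = 3181464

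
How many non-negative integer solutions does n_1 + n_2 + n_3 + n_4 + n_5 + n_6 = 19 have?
C(19+6-1, 6-1) = C(24, 5) = 42504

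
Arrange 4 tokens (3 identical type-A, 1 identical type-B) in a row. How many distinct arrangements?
4! / (3! × 1!) = 4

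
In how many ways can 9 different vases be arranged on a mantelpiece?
9! = 362880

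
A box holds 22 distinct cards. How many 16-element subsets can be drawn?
C(22,16) = 22!/(16!×6!) = 74613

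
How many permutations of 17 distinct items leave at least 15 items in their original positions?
Exactly j fixed points: C(17,j)·!(17-j); sum over j ≥ 15 (derangement numbers via !m = (m-1)·(!(m-1) + !(m-2)): !0..!2 = 1, 0, 1). Σ_{j=15}^{17} C(17,j)·!(17-j) = C(17,15)·!2 + C(17,16)·!1 + C(17,17)·!0 = 136·1 + 17·0 + 1·1 = 137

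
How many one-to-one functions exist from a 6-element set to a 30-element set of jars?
P(30,6) = 30!/(30-6)! = 427518000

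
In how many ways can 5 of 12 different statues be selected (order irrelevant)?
C(12,5) = 12!/(5!×7!) = 792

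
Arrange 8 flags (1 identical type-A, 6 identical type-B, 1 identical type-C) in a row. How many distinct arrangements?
8! / (1! × 6! × 1!) = 56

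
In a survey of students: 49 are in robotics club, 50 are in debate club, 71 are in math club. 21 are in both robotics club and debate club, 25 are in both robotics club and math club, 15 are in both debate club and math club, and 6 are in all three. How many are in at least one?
|A∪B∪C| = 49+50+71-21-25-15+6 = 115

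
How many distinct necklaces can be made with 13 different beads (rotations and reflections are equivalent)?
(13-1)!/2 = 479001600/2 = 239500800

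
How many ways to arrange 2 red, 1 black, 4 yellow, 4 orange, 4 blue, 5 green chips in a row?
20! / (2! × 1! × 4! × 4! × 4! × 5!) = 733296564000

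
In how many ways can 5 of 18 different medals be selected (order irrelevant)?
C(18,5) = 18!/(5!×13!) = 8568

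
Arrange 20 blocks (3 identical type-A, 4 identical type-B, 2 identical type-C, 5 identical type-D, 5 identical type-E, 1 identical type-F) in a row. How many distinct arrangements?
20! / (3! × 4! × 2! × 5! × 5! × 1!) = 586637251200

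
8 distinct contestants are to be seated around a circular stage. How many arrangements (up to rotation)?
Circular: fix one position, arrange the rest. (8-1)! = 5040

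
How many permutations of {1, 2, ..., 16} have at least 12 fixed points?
Exactly j fixed points: C(16,j)·!(16-j); sum over j ≥ 12 (derangement numbers via !m = (m-1)·(!(m-1) + !(m-2)): !0..!4 = 1, 0, 1, 2, 9). Σ_{j=12}^{16} C(16,j)·!(16-j) = C(16,12)·!4 + C(16,13)·!3 + C(16,14)·!2 + C(16,15)·!1 + C(16,16)·!0 = 1820·9 + 560·2 + 120·1 + 16·0 + 1·1 = 17621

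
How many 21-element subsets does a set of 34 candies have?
C(34,21) = 34!/(21!×13!) = 927983760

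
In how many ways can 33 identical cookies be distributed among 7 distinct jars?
C(33+7-1, 7-1) = C(39, 6) = 3262623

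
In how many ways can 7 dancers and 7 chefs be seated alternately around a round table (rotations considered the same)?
Fix one of the dancers: (7-1)! ways for the remaining dancers, × 7! ways for the chefs = 720 × 5040 = 3628800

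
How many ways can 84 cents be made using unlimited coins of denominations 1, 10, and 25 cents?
Coefficient of x^84 in 1/(1-x^1) · 1/(1-x^10) · 1/(1-x^25). Case on j = number of 25-cent coins (j = 0..3); remainder r = 84 - 25j is made from {1,10} in ⌊r/10⌋+1 ways. r = 84, 59, 34, 9 → 9 + 6 + 4 + 1 = 20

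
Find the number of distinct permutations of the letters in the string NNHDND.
6! / (3! × 1! × 2!) = 60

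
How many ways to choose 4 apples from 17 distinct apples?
C(17,4) = 17!/(4!×13!) = 2380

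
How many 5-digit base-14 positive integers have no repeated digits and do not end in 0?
Last digit: 13 nonzero choices. First digit: 12 (nonzero, ≠last). Middle 3: P(12,3) = 1320. Total = 205920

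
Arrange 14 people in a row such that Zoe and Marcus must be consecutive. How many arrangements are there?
Treat the 2 as one block: (14-2+1)! × 2! = 6227020800 × 2 = 12454041600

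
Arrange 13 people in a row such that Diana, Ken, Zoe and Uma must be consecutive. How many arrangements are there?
Treat the 4 as one block: (13-4+1)! × 4! = 3628800 × 24 = 87091200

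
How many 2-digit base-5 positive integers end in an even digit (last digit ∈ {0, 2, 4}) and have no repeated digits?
Last∈{0,2,4}. Last=0: 4. Last nonzero: 2×3×P(3,0) = 6. Total = 10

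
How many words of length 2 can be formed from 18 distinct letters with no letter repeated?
P(18,2) = 18!/(18-2)! = 306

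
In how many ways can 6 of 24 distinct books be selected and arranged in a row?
P(24,6) = 24!/(24-6)! = 96909120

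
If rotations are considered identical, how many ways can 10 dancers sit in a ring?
Circular: fix one position, arrange the rest. (10-1)! = 362880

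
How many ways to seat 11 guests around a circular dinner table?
Circular: fix one position, arrange the rest. (11-1)! = 3628800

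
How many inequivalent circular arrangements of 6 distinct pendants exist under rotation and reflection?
(6-1)!/2 = 120/2 = 60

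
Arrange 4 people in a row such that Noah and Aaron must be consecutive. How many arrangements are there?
Treat the 2 as one block: (4-2+1)! × 2! = 6 × 2 = 12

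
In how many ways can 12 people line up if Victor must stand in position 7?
Fix one position: (12-1)! = 39916800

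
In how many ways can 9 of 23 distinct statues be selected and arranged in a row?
P(23,9) = 23!/(23-9)! = 296541907200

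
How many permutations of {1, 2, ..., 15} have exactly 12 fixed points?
Choose the 12 fixed points C(15,12) = 455, derange the rest: !3 = Σ_{j=0}^{3} (-1)^j·3!/j! = 6 - 6 + 3 - 1 = 2. Product = 455 × 2 = 910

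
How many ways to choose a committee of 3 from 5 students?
C(5,3) = 5!/(3!×2!) = 10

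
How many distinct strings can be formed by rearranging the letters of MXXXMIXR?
8! / (2! × 4! × 1! × 1!) = 840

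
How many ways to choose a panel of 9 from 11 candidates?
C(11,9) = 11!/(9!×2!) = 55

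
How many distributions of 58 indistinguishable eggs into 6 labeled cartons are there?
C(58+6-1, 6-1) = C(63, 5) = 7028847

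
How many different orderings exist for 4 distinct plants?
4! = 24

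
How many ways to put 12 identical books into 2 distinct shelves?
C(12+2-1, 2-1) = C(13, 1) = 13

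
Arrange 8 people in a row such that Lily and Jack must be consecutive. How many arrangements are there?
Treat the 2 as one block: (8-2+1)! × 2! = 5040 × 2 = 10080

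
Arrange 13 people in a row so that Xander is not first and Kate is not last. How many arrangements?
By inclusion-exclusion: 13! - 2×(13-1)! + (13-2)! = 6227020800 - 958003200 + 39916800 = 5308934400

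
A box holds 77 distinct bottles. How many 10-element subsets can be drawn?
C(77,10) = 77!/(10!×67!) = 1096993404430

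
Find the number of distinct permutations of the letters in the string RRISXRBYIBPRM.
13! / (1! × 2! × 1! × 1! × 2! × 4! × 1! × 1!) = 64864800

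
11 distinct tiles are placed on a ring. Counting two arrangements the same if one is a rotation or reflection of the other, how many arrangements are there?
(11-1)!/2 = 3628800/2 = 1814400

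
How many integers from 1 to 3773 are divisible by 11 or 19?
⌊3773/11⌋ + ⌊3773/19⌋ - ⌊3773/209⌋ = 343 + 198 - 18 = 523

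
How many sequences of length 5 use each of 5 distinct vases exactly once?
5! = 120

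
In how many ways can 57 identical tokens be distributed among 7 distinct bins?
C(57+7-1, 7-1) = C(63, 6) = 67945521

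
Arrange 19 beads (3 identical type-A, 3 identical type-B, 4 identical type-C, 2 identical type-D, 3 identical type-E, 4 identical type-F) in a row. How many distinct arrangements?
19! / (3! × 3! × 4! × 2! × 3! × 4!) = 488864376000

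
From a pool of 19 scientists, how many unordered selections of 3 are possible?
C(19,3) = 19!/(3!×16!) = 969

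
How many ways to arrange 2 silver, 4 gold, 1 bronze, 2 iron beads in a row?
9! / (2! × 4! × 1! × 2!) = 3780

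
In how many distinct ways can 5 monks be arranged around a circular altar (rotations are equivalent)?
Circular: fix one position, arrange the rest. (5-1)! = 24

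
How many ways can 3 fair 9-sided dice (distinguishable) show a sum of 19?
Coefficient of x^19 in (x + x² + ... + x^9)^3. By inclusion-exclusion on dice exceeding 9: Σ_j (-1)^j C(3,j)·C(19-1-9j, 2) = C(3,0)·C(18,2) - C(3,1)·C(9,2) = 1·153 - 3·36 = 45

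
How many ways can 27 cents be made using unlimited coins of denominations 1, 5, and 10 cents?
Coefficient of x^27 in 1/(1-x^1) · 1/(1-x^5) · 1/(1-x^10). Case on j = number of 10-cent coins (j = 0..2); remainder r = 27 - 10j is made from {1,5} in ⌊r/5⌋+1 ways. r = 27, 17, 7 → 6 + 4 + 2 = 12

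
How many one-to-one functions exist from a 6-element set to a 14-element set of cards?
P(14,6) = 14!/(14-6)! = 2162160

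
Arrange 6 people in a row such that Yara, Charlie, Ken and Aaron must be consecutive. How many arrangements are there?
Treat the 4 as one block: (6-4+1)! × 4! = 6 × 24 = 144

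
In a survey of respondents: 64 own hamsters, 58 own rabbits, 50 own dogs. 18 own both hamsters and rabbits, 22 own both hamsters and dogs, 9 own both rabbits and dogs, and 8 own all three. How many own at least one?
|A∪B∪C| = 64+58+50-18-22-9+8 = 131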